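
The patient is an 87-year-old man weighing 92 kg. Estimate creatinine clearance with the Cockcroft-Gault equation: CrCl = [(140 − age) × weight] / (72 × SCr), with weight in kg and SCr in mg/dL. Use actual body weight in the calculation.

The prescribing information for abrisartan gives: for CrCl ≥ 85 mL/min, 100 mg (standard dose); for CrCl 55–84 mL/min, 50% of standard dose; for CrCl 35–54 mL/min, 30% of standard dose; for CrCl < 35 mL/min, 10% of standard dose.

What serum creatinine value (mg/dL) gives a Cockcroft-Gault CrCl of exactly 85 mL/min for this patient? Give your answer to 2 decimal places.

0.80 mg/dL

Standard dose requires CrCl ≥ 85 mL/min.
Set (140 − 87) × 92 / (72 × SCr) = 85
SCr = (140 − 87) × 92 / (72 × 85) = 0.797 mg/dL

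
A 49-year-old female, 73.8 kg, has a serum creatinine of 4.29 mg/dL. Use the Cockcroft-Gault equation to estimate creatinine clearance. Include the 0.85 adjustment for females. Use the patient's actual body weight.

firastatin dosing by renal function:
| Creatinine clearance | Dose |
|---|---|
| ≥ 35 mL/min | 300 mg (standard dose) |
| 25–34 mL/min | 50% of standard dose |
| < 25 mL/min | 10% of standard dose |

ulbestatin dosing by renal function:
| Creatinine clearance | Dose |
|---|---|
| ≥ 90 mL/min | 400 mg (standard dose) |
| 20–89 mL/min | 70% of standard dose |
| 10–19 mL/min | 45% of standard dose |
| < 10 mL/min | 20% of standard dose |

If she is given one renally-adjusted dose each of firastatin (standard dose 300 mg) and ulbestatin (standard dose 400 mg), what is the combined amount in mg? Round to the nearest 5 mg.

CrCl = (140 − 49) × 73.8 / (72 × 4.29) × 0.85 = 6715.8 / 308.88 × 0.85 ≈ 18.5 mL/min
CrCl ≈ 18 mL/min.
firastatin: < 25 mL/min → 10% of 300 mg = 30 mg.
ulbestatin: 10–19 mL/min → 45% of 400 mg = 180 mg.
Total = 30 + 180 = 210 mg.

210 mg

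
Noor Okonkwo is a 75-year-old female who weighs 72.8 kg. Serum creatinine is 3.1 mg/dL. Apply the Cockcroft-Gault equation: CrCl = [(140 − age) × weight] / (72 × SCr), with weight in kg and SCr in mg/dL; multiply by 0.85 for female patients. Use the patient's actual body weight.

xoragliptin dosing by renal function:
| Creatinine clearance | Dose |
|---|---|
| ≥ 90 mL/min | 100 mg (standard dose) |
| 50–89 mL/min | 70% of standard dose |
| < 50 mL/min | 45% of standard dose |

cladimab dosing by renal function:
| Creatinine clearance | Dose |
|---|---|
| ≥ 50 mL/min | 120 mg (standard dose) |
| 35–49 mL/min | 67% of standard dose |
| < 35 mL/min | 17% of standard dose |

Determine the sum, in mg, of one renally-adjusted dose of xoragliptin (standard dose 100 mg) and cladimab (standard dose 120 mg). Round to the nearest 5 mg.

CrCl = (140 − 75) × 72.8 / (72 × 3.1) × 0.85 = 4732.0 / 223.20 × 0.85 ≈ 18.0 mL/min
CrCl ≈ 18 mL/min.
xoragliptin: < 50 mL/min → 45% of 100 mg = 45 mg.
cladimab: < 35 mL/min → 17% of 120 mg = 20.4 mg.
Total = 45 + 20.4 = 65.4 mg.

65 mg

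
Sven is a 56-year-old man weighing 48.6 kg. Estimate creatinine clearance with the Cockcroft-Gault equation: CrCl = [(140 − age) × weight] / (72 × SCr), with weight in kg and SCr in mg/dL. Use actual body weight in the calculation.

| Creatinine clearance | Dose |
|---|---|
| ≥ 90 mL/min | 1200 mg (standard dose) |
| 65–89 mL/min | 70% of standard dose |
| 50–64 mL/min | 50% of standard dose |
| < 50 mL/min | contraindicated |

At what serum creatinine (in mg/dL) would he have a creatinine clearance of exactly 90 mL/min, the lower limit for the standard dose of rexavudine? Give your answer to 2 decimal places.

0.63 mg/dL

Standard dose requires CrCl ≥ 90 mL/min.
Set (140 − 56) × 48.6 / (72 × SCr) = 90
SCr = (140 − 56) × 48.6 / (72 × 90) = 0.630 mg/dL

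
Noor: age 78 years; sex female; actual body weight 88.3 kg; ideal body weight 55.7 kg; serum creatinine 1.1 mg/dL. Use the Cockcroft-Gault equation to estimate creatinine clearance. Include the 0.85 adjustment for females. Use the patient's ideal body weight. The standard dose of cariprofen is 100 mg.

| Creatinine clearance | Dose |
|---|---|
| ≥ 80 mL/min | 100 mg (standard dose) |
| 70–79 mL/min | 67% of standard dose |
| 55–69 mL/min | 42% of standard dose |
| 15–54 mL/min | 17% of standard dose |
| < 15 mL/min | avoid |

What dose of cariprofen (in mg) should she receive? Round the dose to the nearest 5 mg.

15 mg

CrCl = (140 − 78) × 55.7 / (72 × 1.1) × 0.85 = 3453.4 / 79.20 × 0.85 ≈ 37.1 mL/min
CrCl ≈ 37 mL/min → bracket 15–54 mL/min.
17% of 100 mg = 17 mg → 15 mg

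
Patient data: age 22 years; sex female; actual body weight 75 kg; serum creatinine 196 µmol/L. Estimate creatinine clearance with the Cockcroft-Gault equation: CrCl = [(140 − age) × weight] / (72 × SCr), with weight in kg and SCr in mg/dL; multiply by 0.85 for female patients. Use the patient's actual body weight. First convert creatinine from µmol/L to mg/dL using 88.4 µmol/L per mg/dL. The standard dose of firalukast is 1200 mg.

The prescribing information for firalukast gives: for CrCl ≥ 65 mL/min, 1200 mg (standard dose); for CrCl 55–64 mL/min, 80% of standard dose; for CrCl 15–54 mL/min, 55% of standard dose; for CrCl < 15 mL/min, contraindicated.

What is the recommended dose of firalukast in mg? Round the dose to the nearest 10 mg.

660 mg

SCr = 196 / 88.4 = 2.217 mg/dL
CrCl = (140 − 22) × 75 / (72 × 2.217) × 0.85 = 8850.0 / 159.62 × 0.85 ≈ 47.1 mL/min
CrCl ≈ 47 mL/min → bracket 15–54 mL/min.
55% of 1200 mg = 660 mg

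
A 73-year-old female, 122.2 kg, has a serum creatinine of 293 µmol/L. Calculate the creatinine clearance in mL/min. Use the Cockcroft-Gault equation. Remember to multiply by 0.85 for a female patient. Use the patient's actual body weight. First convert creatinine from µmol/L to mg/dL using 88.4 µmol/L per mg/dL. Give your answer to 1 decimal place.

SCr = 293 / 88.4 = 3.314 mg/dL
CrCl = (140 − 73) × 122.2 / (72 × 3.314) × 0.85 = 8187.4 / 238.61 × 0.85 ≈ 29.2 mL/min

29.2 mL/min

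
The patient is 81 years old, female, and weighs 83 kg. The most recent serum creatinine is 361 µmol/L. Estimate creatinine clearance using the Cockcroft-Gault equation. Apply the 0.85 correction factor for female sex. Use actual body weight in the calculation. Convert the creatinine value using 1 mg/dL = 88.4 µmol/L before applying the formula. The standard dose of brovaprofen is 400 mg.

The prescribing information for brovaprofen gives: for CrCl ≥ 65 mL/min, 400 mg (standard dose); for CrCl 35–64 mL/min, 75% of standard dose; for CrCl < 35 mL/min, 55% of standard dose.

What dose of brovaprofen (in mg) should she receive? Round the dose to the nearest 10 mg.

SCr = 361 / 88.4 = 4.084 mg/dL
CrCl = (140 − 81) × 83 / (72 × 4.084) × 0.85 = 4897.0 / 294.05 × 0.85 ≈ 14.2 mL/min
CrCl ≈ 14 mL/min → bracket < 35 mL/min.
55% of 400 mg = 220 mg

220 mg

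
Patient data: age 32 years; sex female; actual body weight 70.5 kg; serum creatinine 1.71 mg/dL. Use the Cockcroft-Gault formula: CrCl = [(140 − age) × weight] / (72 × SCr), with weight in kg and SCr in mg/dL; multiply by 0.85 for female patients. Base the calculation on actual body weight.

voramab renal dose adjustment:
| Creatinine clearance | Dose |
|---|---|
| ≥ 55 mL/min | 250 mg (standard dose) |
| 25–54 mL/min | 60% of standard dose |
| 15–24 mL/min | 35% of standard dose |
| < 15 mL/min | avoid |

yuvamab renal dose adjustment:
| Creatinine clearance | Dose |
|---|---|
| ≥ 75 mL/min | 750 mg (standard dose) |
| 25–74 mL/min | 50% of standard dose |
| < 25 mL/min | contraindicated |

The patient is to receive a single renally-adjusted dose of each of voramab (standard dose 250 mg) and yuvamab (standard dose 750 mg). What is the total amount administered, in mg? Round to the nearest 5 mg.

525 mg

CrCl = (140 − 32) × 70.5 / (72 × 1.71) × 0.85 = 7614.0 / 123.12 × 0.85 ≈ 52.6 mL/min
CrCl ≈ 53 mL/min.
voramab: 25–54 mL/min → 60% of 250 mg = 150 mg.
yuvamab: 25–74 mL/min → 50% of 750 mg = 375 mg.
Total = 150 + 375 = 525 mg.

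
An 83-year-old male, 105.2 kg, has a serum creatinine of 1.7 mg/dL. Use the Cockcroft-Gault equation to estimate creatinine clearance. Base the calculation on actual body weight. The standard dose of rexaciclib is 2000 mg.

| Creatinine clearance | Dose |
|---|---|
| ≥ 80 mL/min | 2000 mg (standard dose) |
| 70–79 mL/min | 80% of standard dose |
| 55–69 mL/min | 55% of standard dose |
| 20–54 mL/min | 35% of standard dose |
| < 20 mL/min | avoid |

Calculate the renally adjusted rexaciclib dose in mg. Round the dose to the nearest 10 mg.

CrCl = (140 − 83) × 105.2 / (72 × 1.7) = 5996.4 / 122.40 ≈ 49.0 mL/min
CrCl ≈ 49 mL/min → bracket 20–54 mL/min.
35% of 2000 mg = 700 mg

700 mg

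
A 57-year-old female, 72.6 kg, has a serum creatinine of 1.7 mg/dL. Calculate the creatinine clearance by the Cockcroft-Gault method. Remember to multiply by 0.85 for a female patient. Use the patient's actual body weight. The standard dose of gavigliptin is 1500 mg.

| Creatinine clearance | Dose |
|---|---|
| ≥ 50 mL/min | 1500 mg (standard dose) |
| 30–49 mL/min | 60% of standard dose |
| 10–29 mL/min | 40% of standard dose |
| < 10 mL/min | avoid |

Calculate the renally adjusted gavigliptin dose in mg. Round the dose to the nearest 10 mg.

900 mg

CrCl = (140 − 57) × 72.6 / (72 × 1.7) × 0.85 = 6025.8 / 122.40 × 0.85 ≈ 41.8 mL/min
CrCl ≈ 42 mL/min → bracket 30–49 mL/min.
60% of 1500 mg = 900 mg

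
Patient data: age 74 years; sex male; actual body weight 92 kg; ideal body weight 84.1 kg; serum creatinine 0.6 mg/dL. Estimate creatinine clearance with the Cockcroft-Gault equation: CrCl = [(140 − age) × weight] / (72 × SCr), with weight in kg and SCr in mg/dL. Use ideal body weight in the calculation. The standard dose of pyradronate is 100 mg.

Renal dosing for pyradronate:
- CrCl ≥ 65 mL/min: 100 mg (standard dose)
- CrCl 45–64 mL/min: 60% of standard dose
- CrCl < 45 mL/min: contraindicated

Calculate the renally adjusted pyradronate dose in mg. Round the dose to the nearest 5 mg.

100 mg

CrCl = (140 − 74) × 84.1 / (72 × 0.6) = 5550.6 / 43.20 ≈ 128.5 mL/min
CrCl ≈ 128 mL/min → bracket ≥ 65 mL/min.
100% of 100 mg = 100 mg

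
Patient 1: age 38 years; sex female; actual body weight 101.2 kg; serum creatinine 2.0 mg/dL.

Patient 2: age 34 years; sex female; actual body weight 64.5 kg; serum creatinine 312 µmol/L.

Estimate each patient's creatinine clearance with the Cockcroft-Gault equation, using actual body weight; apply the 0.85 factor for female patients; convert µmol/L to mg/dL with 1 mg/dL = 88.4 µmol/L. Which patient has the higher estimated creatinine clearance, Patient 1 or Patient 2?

Patient 1: CrCl = (140 − 38) × 101.2 / (72 × 2) × 0.85 = 10322.4 / 144.00 × 0.85 ≈ 60.9 mL/min
Patient 2: SCr = 312 / 88.4 = 3.529 mg/dL
Patient 2: CrCl = (140 − 34) × 64.5 / (72 × 3.529) × 0.85 = 6837.0 / 254.09 × 0.85 ≈ 22.9 mL/min
60.9 vs 22.9 mL/min → Patient 1 is higher.

Patient 1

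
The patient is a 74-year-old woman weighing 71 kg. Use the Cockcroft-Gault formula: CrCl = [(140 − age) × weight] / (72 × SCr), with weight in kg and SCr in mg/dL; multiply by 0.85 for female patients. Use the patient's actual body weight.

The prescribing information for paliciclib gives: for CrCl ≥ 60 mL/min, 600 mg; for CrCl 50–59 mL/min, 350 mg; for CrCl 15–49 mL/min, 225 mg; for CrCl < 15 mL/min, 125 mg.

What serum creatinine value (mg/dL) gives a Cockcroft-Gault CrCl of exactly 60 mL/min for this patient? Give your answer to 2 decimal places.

Standard dose requires CrCl ≥ 60 mL/min.
Set (140 − 74) × 71 × 0.85 / (72 × SCr) = 60
SCr = (140 − 74) × 71 × 0.85 / (72 × 60) = 0.922 mg/dL

0.92 mg/dL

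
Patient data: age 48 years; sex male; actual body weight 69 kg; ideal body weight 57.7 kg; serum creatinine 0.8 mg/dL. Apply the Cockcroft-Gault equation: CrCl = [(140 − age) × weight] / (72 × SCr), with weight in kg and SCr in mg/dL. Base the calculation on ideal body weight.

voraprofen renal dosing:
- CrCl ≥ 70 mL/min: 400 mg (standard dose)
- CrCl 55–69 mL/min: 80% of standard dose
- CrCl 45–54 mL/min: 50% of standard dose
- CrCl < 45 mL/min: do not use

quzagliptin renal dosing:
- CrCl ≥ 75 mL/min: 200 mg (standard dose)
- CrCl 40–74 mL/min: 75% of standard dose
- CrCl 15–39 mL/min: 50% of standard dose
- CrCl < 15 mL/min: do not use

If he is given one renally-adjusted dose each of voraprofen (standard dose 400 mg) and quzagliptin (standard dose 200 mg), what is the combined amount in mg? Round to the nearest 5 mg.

600 mg

CrCl = (140 − 48) × 57.7 / (72 × 0.8) = 5308.4 / 57.60 ≈ 92.2 mL/min
CrCl ≈ 92 mL/min.
voraprofen: ≥ 70 mL/min → 100% of 400 mg = 400 mg.
quzagliptin: ≥ 75 mL/min → 100% of 200 mg = 200 mg.
Total = 400 + 200 = 600 mg.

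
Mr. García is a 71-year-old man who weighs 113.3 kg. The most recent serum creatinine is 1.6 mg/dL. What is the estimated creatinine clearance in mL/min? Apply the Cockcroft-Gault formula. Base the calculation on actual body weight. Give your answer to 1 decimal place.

CrCl = (140 − 71) × 113.3 / (72 × 1.6) = 7817.7 / 115.20 ≈ 67.9 mL/min

67.9 mL/min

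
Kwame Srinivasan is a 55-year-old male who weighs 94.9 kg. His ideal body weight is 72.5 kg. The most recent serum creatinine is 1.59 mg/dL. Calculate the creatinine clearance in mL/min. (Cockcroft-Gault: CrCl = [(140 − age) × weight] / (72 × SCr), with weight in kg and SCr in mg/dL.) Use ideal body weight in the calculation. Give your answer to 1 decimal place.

CrCl = (140 − 55) × 72.5 / (72 × 1.59) = 6162.5 / 114.48 ≈ 53.8 mL/min

53.8 mL/min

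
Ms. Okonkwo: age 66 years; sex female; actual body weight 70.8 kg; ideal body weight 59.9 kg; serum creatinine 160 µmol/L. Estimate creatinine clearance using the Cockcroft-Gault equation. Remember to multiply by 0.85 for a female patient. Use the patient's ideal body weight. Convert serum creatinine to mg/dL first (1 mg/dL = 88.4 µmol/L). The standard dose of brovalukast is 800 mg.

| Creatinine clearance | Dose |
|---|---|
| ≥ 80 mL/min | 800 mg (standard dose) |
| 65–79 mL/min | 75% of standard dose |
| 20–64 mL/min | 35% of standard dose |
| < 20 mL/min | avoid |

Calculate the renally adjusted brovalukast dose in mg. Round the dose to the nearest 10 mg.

280 mg

SCr = 160 / 88.4 = 1.81 mg/dL
CrCl = (140 − 66) × 59.9 / (72 × 1.81) × 0.85 = 4432.6 / 130.32 × 0.85 ≈ 28.9 mL/min
CrCl ≈ 29 mL/min → bracket 20–64 mL/min.
35% of 800 mg = 280 mg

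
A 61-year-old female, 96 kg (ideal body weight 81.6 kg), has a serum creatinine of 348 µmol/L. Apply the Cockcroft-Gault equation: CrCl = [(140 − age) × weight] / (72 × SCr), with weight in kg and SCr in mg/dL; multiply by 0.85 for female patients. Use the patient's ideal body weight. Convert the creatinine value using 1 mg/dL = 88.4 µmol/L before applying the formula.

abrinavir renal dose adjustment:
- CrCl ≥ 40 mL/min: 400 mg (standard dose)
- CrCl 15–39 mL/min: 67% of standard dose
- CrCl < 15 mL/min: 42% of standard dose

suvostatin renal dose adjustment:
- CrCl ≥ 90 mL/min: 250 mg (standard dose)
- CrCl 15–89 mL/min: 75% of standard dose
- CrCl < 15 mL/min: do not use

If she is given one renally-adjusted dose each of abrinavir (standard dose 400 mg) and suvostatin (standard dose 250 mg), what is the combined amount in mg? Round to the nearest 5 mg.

SCr = 348 / 88.4 = 3.937 mg/dL
CrCl = (140 − 61) × 81.6 / (72 × 3.937) × 0.85 = 6446.4 / 283.46 × 0.85 ≈ 19.3 mL/min
CrCl ≈ 19 mL/min.
abrinavir: 15–39 mL/min → 67% of 400 mg = 268 mg.
suvostatin: 15–89 mL/min → 75% of 250 mg = 187.5 mg.
Total = 268 + 187.5 = 455.5 mg.

455 mg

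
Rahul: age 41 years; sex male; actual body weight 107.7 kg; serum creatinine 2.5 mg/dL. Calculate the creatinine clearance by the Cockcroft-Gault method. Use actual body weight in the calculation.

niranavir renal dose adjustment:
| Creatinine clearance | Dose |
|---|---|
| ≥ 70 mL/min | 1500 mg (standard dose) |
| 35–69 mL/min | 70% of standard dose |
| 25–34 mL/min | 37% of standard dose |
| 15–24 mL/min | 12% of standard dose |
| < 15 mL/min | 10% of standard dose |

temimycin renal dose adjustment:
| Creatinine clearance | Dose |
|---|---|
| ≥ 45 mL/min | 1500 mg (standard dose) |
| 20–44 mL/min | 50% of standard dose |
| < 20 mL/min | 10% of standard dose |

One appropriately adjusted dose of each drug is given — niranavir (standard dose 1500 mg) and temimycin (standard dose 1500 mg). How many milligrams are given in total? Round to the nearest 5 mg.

CrCl = (140 − 41) × 107.7 / (72 × 2.5) = 10662.3 / 180.00 ≈ 59.2 mL/min
CrCl ≈ 59 mL/min.
niranavir: 35–69 mL/min → 70% of 1500 mg = 1050 mg.
temimycin: ≥ 45 mL/min → 100% of 1500 mg = 1500 mg.
Total = 1050 + 1500 = 2550 mg.

2550 mg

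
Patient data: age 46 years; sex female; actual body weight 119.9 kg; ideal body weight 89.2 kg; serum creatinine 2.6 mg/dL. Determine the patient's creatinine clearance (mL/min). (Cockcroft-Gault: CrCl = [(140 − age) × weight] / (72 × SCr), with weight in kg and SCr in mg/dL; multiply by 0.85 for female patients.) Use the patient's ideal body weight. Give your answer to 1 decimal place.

CrCl = (140 − 46) × 89.2 / (72 × 2.6) × 0.85 = 8384.8 / 187.20 × 0.85 ≈ 38.1 mL/min

38.1 mL/min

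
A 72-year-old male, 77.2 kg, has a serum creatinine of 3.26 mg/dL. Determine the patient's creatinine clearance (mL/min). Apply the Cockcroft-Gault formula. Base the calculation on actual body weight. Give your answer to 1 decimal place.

CrCl = (140 − 72) × 77.2 / (72 × 3.26) = 5249.6 / 234.72 ≈ 22.4 mL/min

22.4 mL/min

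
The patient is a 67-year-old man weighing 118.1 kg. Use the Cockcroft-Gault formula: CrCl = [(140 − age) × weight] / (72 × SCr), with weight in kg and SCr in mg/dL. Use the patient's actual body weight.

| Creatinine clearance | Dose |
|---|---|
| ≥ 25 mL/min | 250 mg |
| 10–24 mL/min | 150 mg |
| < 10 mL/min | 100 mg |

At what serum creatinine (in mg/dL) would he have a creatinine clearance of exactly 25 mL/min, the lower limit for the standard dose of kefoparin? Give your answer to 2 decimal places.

4.79 mg/dL

Standard dose requires CrCl ≥ 25 mL/min.
Set (140 − 67) × 118.1 / (72 × SCr) = 25
SCr = (140 − 67) × 118.1 / (72 × 25) = 4.790 mg/dL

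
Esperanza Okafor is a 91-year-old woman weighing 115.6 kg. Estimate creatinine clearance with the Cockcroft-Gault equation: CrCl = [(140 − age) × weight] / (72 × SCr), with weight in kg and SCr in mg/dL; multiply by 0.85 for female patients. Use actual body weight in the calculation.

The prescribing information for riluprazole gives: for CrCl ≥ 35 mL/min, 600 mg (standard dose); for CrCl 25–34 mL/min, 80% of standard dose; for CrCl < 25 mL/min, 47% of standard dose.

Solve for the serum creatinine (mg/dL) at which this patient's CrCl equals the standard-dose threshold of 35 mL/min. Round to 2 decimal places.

Standard dose requires CrCl ≥ 35 mL/min.
Set (140 − 91) × 115.6 × 0.85 / (72 × SCr) = 35
SCr = (140 − 91) × 115.6 × 0.85 / (72 × 35) = 1.911 mg/dL

1.91 mg/dL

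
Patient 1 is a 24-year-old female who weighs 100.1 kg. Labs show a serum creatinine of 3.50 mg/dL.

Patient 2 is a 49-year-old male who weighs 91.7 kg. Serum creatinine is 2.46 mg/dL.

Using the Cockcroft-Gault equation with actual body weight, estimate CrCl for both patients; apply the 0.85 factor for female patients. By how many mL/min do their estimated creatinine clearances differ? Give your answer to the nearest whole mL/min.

8 mL/min

Patient 1: CrCl = (140 − 24) × 100.1 / (72 × 3.5) × 0.85 = 11611.6 / 252.00 × 0.85 ≈ 39.2 mL/min
Patient 2: CrCl = (140 − 49) × 91.7 / (72 × 2.46) = 8344.7 / 177.12 ≈ 47.1 mL/min
|39.2 − 47.1| = 7.9 mL/min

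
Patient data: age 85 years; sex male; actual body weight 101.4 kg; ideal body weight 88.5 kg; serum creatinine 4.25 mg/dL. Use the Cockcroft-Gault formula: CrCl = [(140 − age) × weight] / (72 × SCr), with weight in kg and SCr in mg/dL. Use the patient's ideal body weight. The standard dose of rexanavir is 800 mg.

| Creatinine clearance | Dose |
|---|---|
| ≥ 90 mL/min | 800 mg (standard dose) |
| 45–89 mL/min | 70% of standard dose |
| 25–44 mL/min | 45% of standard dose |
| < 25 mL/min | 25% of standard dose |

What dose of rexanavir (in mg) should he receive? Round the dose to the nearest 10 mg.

200 mg

CrCl = (140 − 85) × 88.5 / (72 × 4.25) = 4867.5 / 306.00 ≈ 15.9 mL/min
CrCl ≈ 16 mL/min → bracket < 25 mL/min.
25% of 800 mg = 200 mg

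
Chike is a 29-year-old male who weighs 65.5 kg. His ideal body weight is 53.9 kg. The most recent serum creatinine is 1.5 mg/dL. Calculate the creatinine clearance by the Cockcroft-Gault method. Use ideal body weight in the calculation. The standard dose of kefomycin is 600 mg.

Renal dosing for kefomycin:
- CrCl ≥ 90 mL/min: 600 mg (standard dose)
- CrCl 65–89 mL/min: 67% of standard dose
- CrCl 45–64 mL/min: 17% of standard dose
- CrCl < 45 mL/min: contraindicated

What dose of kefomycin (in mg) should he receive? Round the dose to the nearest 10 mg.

100 mg

CrCl = (140 − 29) × 53.9 / (72 × 1.5) = 5982.9 / 108.00 ≈ 55.4 mL/min
CrCl ≈ 55 mL/min → bracket 45–64 mL/min.
17% of 600 mg = 102 mg → 100 mg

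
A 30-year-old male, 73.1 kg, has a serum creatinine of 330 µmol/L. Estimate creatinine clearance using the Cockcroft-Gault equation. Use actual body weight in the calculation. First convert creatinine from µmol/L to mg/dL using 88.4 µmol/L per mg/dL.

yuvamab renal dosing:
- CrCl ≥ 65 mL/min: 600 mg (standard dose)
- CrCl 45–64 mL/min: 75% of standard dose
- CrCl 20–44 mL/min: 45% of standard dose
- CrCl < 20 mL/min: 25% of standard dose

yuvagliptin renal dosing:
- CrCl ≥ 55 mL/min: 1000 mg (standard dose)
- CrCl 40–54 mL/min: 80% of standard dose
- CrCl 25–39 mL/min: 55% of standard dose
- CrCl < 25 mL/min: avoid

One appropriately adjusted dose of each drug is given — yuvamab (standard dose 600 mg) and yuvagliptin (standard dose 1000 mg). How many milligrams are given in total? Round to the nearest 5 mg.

SCr = 330 / 88.4 = 3.733 mg/dL
CrCl = (140 − 30) × 73.1 / (72 × 3.733) = 8041.0 / 268.78 ≈ 29.9 mL/min
CrCl ≈ 30 mL/min.
yuvamab: 20–44 mL/min → 45% of 600 mg = 270 mg.
yuvagliptin: 25–39 mL/min → 55% of 1000 mg = 550 mg.
Total = 270 + 550 = 820 mg.

820 mg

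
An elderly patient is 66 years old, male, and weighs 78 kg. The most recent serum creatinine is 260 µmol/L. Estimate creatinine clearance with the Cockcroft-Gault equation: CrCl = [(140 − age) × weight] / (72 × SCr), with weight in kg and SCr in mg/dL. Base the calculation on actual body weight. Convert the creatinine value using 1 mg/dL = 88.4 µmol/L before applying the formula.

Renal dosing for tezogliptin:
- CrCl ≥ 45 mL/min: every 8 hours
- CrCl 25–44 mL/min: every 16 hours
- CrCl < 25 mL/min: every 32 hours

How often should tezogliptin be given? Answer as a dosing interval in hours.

SCr = 260 / 88.4 = 2.941 mg/dL
CrCl = (140 − 66) × 78 / (72 × 2.941) = 5772.0 / 211.75 ≈ 27.3 mL/min
CrCl ≈ 27 mL/min → bracket 25–44 mL/min → every 16 hours.

every 16 hours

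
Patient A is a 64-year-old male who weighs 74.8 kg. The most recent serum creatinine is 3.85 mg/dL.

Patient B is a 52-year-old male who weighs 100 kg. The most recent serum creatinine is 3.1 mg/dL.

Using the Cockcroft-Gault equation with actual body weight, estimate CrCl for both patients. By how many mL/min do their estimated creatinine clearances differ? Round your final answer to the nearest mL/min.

Patient A: CrCl = (140 − 64) × 74.8 / (72 × 3.85) = 5684.8 / 277.20 ≈ 20.5 mL/min
Patient B: CrCl = (140 − 52) × 100 / (72 × 3.1) = 8800.0 / 223.20 ≈ 39.4 mL/min
|20.5 − 39.4| = 18.9 mL/min

19 mL/min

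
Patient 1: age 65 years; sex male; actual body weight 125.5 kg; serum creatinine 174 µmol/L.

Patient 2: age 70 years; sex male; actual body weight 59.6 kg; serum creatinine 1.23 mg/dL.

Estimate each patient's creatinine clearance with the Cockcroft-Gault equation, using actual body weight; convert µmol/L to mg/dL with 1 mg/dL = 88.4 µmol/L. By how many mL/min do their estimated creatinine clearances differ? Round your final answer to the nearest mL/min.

Patient 1: SCr = 174 / 88.4 = 1.968 mg/dL
Patient 1: CrCl = (140 − 65) × 125.5 / (72 × 1.968) = 9412.5 / 141.70 ≈ 66.4 mL/min
Patient 2: CrCl = (140 − 70) × 59.6 / (72 × 1.23) = 4172.0 / 88.56 ≈ 47.1 mL/min
|66.4 − 47.1| = 19.3 mL/min

19 mL/min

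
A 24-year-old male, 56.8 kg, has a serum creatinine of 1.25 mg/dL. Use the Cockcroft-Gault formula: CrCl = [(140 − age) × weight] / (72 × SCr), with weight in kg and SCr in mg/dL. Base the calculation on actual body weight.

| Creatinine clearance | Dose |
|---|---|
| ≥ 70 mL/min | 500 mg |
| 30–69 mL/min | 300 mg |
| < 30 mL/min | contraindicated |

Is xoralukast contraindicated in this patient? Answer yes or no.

CrCl = (140 − 24) × 56.8 / (72 × 1.25) = 6588.8 / 90.00 ≈ 73.2 mL/min
CrCl ≈ 73 mL/min, which is ≥ 30 mL/min.

no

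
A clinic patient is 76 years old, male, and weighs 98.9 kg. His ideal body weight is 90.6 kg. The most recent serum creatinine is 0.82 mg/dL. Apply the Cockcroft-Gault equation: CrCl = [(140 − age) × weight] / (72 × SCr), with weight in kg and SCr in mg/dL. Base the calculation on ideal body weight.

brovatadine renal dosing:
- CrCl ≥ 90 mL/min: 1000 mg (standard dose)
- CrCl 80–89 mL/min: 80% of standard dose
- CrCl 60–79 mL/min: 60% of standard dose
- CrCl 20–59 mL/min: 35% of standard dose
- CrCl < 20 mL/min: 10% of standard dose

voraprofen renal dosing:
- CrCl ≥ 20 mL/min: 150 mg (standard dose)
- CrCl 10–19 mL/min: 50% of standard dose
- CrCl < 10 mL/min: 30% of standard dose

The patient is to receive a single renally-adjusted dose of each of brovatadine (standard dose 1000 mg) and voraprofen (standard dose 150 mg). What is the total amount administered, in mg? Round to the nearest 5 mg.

1150 mg

CrCl = (140 − 76) × 90.6 / (72 × 0.82) = 5798.4 / 59.04 ≈ 98.2 mL/min
CrCl ≈ 98 mL/min.
brovatadine: ≥ 90 mL/min → 100% of 1000 mg = 1000 mg.
voraprofen: ≥ 20 mL/min → 100% of 150 mg = 150 mg.
Total = 1000 + 150 = 1150 mg.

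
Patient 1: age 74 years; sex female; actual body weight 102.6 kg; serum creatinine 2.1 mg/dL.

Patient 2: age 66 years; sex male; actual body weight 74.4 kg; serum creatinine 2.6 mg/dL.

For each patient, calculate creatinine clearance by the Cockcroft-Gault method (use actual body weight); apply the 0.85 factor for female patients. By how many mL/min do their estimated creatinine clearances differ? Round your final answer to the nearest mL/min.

9 mL/min

Patient 1: CrCl = (140 − 74) × 102.6 / (72 × 2.1) × 0.85 = 6771.6 / 151.20 × 0.85 ≈ 38.1 mL/min
Patient 2: CrCl = (140 − 66) × 74.4 / (72 × 2.6) = 5505.6 / 187.20 ≈ 29.4 mL/min
|38.1 − 29.4| = 8.7 mL/min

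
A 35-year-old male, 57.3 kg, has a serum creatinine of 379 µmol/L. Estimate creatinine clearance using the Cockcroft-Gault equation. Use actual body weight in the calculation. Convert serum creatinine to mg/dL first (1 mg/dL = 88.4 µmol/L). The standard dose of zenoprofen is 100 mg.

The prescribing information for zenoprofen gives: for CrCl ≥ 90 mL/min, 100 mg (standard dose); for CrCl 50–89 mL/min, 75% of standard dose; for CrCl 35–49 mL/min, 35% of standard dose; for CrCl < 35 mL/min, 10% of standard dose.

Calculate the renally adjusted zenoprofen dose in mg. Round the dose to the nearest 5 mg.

SCr = 379 / 88.4 = 4.287 mg/dL
CrCl = (140 − 35) × 57.3 / (72 × 4.287) = 6016.5 / 308.66 ≈ 19.5 mL/min
CrCl ≈ 19 mL/min → bracket < 35 mL/min.
10% of 100 mg = 10 mg

10 mg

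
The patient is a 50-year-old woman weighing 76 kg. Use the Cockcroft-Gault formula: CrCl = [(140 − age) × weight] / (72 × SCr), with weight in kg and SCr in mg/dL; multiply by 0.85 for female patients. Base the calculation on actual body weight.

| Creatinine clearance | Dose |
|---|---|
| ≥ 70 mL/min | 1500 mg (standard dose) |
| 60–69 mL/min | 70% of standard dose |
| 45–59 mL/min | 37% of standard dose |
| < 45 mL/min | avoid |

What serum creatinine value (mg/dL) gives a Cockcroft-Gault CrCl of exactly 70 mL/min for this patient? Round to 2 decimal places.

1.15 mg/dL

Standard dose requires CrCl ≥ 70 mL/min.
Set (140 − 50) × 76 × 0.85 / (72 × SCr) = 70
SCr = (140 − 50) × 76 × 0.85 / (72 × 70) = 1.154 mg/dL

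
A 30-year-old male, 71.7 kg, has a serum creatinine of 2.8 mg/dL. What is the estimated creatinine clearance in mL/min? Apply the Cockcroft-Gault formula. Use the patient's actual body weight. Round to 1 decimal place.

CrCl = (140 − 30) × 71.7 / (72 × 2.8) = 7887.0 / 201.60 ≈ 39.1 mL/min

39.1 mL/min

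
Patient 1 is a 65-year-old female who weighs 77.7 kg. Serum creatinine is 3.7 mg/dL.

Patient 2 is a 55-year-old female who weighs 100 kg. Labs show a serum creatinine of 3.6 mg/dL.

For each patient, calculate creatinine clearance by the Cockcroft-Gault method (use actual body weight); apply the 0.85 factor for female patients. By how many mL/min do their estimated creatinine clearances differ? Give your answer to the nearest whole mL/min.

Patient 1: CrCl = (140 − 65) × 77.7 / (72 × 3.7) × 0.85 = 5827.5 / 266.40 × 0.85 ≈ 18.6 mL/min
Patient 2: CrCl = (140 − 55) × 100 / (72 × 3.6) × 0.85 = 8500.0 / 259.20 × 0.85 ≈ 27.9 mL/min
|18.6 − 27.9| = 9.3 mL/min

9 mL/min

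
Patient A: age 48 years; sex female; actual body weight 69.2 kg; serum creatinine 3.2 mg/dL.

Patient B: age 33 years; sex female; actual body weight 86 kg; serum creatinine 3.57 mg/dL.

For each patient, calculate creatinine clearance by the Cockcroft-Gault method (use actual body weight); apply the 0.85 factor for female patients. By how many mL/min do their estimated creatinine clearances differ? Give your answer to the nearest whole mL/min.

7 mL/min

Patient A: CrCl = (140 − 48) × 69.2 / (72 × 3.2) × 0.85 = 6366.4 / 230.40 × 0.85 ≈ 23.5 mL/min
Patient B: CrCl = (140 − 33) × 86 / (72 × 3.57) × 0.85 = 9202.0 / 257.04 × 0.85 ≈ 30.4 mL/min
|23.5 − 30.4| = 6.9 mL/min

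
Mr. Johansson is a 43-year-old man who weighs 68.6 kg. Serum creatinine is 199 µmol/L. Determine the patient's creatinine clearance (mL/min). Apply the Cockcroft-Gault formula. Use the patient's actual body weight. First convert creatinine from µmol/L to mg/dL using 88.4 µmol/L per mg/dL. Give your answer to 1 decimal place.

SCr = 199 / 88.4 = 2.251 mg/dL
CrCl = (140 − 43) × 68.6 / (72 × 2.251) = 6654.2 / 162.07 ≈ 41.1 mL/min

41.1 mL/min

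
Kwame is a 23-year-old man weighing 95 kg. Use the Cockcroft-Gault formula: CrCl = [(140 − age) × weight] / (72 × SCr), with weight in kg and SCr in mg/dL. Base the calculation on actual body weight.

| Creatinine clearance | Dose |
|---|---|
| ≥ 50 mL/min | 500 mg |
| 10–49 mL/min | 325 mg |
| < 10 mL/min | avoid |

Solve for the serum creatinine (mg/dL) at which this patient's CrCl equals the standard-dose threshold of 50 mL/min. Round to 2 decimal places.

Standard dose requires CrCl ≥ 50 mL/min.
Set (140 − 23) × 95 / (72 × SCr) = 50
SCr = (140 − 23) × 95 / (72 × 50) = 3.087 mg/dL

3.09 mg/dL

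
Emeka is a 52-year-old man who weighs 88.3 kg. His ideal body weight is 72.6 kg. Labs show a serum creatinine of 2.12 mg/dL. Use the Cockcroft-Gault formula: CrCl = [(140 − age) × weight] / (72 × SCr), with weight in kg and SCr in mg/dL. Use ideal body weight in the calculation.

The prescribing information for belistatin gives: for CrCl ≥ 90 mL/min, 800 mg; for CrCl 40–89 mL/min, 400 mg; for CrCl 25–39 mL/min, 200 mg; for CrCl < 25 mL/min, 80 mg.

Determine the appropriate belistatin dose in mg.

CrCl = (140 − 52) × 72.6 / (72 × 2.12) = 6388.8 / 152.64 ≈ 41.9 mL/min
CrCl ≈ 42 mL/min → bracket 40–89 mL/min.
Dose for this bracket: 400 mg.

400 mg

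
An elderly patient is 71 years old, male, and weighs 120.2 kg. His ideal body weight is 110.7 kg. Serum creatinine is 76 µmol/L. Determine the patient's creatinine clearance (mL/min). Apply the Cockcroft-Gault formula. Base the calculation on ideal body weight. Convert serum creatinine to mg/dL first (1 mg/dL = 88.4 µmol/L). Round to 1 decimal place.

123.4 mL/min

SCr = 76 / 88.4 = 0.86 mg/dL
CrCl = (140 − 71) × 110.7 / (72 × 0.86) = 7638.3 / 61.92 ≈ 123.4 mL/min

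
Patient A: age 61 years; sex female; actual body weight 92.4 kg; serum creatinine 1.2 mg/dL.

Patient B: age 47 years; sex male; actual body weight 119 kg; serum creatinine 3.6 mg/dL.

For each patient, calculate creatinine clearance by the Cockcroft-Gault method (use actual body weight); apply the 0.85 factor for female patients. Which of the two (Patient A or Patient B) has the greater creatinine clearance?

Patient A: CrCl = (140 − 61) × 92.4 / (72 × 1.2) × 0.85 = 7299.6 / 86.40 × 0.85 ≈ 71.8 mL/min
Patient B: CrCl = (140 − 47) × 119 / (72 × 3.6) = 11067.0 / 259.20 ≈ 42.7 mL/min
71.8 vs 42.7 mL/min → Patient A is higher.

Patient A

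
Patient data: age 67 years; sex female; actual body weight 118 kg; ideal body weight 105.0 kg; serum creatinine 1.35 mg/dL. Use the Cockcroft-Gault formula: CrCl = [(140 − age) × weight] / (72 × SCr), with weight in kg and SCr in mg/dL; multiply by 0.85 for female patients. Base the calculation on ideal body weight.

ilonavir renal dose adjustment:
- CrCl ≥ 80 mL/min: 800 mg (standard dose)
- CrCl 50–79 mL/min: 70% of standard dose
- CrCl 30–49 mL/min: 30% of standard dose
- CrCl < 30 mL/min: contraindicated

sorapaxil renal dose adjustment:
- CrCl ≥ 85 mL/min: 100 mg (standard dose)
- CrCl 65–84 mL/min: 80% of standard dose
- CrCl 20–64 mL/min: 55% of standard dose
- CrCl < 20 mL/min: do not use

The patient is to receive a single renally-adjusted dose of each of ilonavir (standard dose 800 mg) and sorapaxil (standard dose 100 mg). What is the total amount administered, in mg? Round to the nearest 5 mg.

CrCl = (140 − 67) × 105 / (72 × 1.35) × 0.85 = 7665.0 / 97.20 × 0.85 ≈ 67.0 mL/min
CrCl ≈ 67 mL/min.
ilonavir: 50–79 mL/min → 70% of 800 mg = 560 mg.
sorapaxil: 65–84 mL/min → 80% of 100 mg = 80 mg.
Total = 560 + 80 = 640 mg.

640 mg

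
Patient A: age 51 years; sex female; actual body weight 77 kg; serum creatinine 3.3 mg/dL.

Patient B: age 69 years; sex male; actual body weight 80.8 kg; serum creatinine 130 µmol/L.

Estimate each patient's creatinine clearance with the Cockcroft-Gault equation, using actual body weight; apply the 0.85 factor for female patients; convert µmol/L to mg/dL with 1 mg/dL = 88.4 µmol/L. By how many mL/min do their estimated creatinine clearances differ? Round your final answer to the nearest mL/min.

30 mL/min

Patient A: CrCl = (140 − 51) × 77 / (72 × 3.3) × 0.85 = 6853.0 / 237.60 × 0.85 ≈ 24.5 mL/min
Patient B: SCr = 130 / 88.4 = 1.471 mg/dL
Patient B: CrCl = (140 − 69) × 80.8 / (72 × 1.471) = 5736.8 / 105.91 ≈ 54.2 mL/min
|24.5 − 54.2| = 29.7 mL/min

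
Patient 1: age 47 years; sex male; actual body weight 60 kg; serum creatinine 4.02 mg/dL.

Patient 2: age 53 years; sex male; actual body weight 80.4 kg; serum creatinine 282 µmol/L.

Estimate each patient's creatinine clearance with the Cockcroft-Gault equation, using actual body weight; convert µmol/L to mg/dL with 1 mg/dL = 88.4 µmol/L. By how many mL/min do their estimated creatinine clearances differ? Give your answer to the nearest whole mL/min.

Patient 1: CrCl = (140 − 47) × 60 / (72 × 4.02) = 5580.0 / 289.44 ≈ 19.3 mL/min
Patient 2: SCr = 282 / 88.4 = 3.19 mg/dL
Patient 2: CrCl = (140 − 53) × 80.4 / (72 × 3.19) = 6994.8 / 229.68 ≈ 30.5 mL/min
|19.3 − 30.5| = 11.2 mL/min

11 mL/min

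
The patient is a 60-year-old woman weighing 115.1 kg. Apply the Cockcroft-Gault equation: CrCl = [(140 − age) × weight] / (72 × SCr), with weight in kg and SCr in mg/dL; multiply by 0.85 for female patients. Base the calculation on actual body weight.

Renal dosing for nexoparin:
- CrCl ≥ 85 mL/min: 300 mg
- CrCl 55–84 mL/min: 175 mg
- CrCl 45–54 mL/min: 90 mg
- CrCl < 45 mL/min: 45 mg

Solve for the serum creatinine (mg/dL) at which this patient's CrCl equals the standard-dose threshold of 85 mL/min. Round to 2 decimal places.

1.28 mg/dL

Standard dose requires CrCl ≥ 85 mL/min.
Set (140 − 60) × 115.1 × 0.85 / (72 × SCr) = 85
SCr = (140 − 60) × 115.1 × 0.85 / (72 × 85) = 1.279 mg/dL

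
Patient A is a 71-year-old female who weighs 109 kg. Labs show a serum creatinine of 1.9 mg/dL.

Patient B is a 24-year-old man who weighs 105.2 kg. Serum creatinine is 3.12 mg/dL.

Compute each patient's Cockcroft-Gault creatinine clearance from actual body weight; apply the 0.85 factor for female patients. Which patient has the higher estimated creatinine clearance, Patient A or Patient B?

Patient B

Patient A: CrCl = (140 − 71) × 109 / (72 × 1.9) × 0.85 = 7521.0 / 136.80 × 0.85 ≈ 46.7 mL/min
Patient B: CrCl = (140 − 24) × 105.2 / (72 × 3.12) = 12203.2 / 224.64 ≈ 54.3 mL/min
46.7 vs 54.3 mL/min → Patient B is higher.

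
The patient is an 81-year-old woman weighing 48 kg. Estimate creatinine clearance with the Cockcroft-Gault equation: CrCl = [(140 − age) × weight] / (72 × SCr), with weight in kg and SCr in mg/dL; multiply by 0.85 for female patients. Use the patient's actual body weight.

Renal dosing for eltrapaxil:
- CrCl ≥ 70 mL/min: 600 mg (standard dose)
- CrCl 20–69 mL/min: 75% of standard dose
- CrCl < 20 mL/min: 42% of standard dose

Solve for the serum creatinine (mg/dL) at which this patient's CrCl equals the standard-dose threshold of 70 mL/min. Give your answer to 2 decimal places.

Standard dose requires CrCl ≥ 70 mL/min.
Set (140 − 81) × 48 × 0.85 / (72 × SCr) = 70
SCr = (140 − 81) × 48 × 0.85 / (72 × 70) = 0.478 mg/dL

0.48 mg/dL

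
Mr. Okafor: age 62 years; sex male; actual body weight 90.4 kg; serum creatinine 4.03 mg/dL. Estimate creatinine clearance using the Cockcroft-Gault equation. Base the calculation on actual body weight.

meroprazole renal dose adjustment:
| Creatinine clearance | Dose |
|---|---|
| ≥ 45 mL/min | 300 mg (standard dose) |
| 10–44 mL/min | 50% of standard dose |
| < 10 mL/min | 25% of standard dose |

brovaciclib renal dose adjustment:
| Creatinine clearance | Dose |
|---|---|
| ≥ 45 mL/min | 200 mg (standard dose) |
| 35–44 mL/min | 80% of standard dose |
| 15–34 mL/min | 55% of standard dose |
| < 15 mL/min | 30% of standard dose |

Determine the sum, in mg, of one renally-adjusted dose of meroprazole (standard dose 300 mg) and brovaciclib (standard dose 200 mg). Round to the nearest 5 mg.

260 mg

CrCl = (140 − 62) × 90.4 / (72 × 4.03) = 7051.2 / 290.16 ≈ 24.3 mL/min
CrCl ≈ 24 mL/min.
meroprazole: 10–44 mL/min → 50% of 300 mg = 150 mg.
brovaciclib: 15–34 mL/min → 55% of 200 mg = 110 mg.
Total = 150 + 110 = 260 mg.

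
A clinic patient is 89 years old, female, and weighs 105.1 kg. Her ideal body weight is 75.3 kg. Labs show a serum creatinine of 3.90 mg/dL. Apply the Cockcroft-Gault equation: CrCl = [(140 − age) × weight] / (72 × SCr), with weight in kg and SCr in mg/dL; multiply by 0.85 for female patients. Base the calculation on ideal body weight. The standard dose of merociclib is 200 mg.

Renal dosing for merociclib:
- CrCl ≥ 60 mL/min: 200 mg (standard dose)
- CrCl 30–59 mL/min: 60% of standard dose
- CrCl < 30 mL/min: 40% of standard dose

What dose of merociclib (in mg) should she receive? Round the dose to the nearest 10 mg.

80 mg

CrCl = (140 − 89) × 75.3 / (72 × 3.9) × 0.85 = 3840.3 / 280.80 × 0.85 ≈ 11.6 mL/min
CrCl ≈ 12 mL/min → bracket < 30 mL/min.
40% of 200 mg = 80 mg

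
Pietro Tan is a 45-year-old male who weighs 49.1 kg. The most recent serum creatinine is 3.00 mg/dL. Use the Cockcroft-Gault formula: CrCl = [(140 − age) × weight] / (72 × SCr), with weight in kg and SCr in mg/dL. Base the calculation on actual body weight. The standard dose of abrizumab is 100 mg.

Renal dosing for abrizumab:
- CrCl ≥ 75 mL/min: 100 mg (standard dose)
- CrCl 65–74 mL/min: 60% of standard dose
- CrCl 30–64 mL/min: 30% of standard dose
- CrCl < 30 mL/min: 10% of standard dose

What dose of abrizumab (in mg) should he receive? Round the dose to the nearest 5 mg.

10 mg

CrCl = (140 − 45) × 49.1 / (72 × 3) = 4664.5 / 216.00 ≈ 21.6 mL/min
CrCl ≈ 22 mL/min → bracket < 30 mL/min.
10% of 100 mg = 10 mg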